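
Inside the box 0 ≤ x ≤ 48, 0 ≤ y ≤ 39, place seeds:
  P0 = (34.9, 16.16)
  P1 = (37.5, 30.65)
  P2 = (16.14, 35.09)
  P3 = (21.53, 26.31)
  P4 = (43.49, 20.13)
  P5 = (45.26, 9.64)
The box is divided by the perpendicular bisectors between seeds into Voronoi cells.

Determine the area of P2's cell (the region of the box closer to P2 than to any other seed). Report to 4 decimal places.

1. box [0,48]×[0,39]: [(0, 0) (48, 0) (48, 39) (0, 39)]
2. ⊥bis P2·P0 via (25.52,25.625): [(0, 0.3342) (39.0162, 39) (0, 39)]  |A|=754.2967
3. ⊥bis P2·P1 via (26.82,32.87): [(0, 0.3342) (25.2606, 25.3679) (28.0942, 39) (0, 39)]  |A|=679.8519
4. ⊥bis P2·P3 via (18.835,30.7): [(0, 19.1373) (27.4709, 36.0016) (28.0942, 39) (0, 39)]  |A|=314.9431
5. ⊥bis P2·P4 via (29.815,27.61): [(0, 19.1373) (27.4709, 36.0016) (28.0942, 39) (0, 39)]  |A|=314.9431
6. ⊥bis P2·P5 via (30.7,22.365): [(0, 19.1373) (27.4709, 36.0016) (28.0942, 39) (0, 39)]  |A|=314.9431
7. canonical 4-gon: [(0, 19.1373) (27.4709, 36.0016) (28.0942, 39) (0, 39)]
8. shoelace: 314.9431

Area of P2's cell: 314.9431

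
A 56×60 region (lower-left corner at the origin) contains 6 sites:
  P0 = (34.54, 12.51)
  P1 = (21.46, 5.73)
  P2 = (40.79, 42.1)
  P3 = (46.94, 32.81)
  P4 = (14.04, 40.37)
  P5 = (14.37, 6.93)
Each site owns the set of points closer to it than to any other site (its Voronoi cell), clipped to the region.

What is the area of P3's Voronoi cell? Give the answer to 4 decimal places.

1. box [0,56]×[0,60]: [(0, 0) (56, 0) (56, 60) (0, 60)]
2. ⊥bis P3·P0 via (40.74,22.66): [(0, 47.5455) (56, 13.3386) (56, 60) (0, 60)]  |A|=1655.2441
3. ⊥bis P3·P1 via (34.2,19.27): [(0, 51.4493) (11.8269, 40.3212) (56, 13.3386) (56, 60) (0, 60)]  |A|=1632.1592
4. ⊥bis P3·P2 via (43.865,37.455): [(30.7417, 28.7673) (56, 13.3386) (56, 45.4884)]  |A|=406.0245
5. ⊥bis P3·P4 via (30.49,36.59): [(30.7417, 28.7673) (56, 13.3386) (56, 45.4884)]  |A|=406.0245
6. ⊥bis P3·P5 via (30.655,19.87): [(30.7417, 28.7673) (56, 13.3386) (56, 45.4884)]  |A|=406.0245
7. canonical 3-gon: [(30.7417, 28.7673) (56, 13.3386) (56, 45.4884)]
8. shoelace: 406.0245

Area of P3's cell: 406.0245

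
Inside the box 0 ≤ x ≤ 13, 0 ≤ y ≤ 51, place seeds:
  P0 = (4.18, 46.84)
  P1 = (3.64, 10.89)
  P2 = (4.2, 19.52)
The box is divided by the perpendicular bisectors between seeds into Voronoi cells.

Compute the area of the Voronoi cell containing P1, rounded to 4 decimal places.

Area of P1's cell: 195.4886

1. box [0,13]×[0,51]: [(0, 0) (13, 0) (13, 51) (0, 51)]
2. ⊥bis P1·P0 via (3.91,28.865): [(0, 28.9237) (0, 0) (13, 0) (13, 28.7285)]  |A|=374.7392
3. ⊥bis P1·P2 via (3.92,15.205): [(0, 15.4594) (0, 0) (13, 0) (13, 14.6158)]  |A|=195.4886
4. canonical 4-gon: [(0, 15.4594) (0, 0) (13, 0) (13, 14.6158)]
5. shoelace: 195.4886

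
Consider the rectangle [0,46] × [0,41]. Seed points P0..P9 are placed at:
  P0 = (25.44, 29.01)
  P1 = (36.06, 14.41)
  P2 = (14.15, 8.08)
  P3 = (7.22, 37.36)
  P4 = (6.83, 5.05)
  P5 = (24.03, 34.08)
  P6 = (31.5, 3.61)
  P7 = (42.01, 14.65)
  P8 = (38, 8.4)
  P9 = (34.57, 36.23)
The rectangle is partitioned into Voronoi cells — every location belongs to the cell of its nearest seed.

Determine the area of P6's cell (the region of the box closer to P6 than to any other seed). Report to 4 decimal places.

1. box [0,46]×[0,41]: [(0, 0) (46, 0) (46, 41) (0, 41)]
2. ⊥bis P6·P0 via (28.47,16.31): [(0, 9.5176) (0, 0) (46, 0) (46, 20.4924)]  |A|=690.2278
3. ⊥bis P6·P1 via (33.78,9.01): [(20.8157, 14.4838) (0, 9.5176) (0, 0) (46, 0) (46, 3.8504)]  |A|=480.6704
4. ⊥bis P6·P2 via (22.825,5.845): [(24.6352, 12.8711) (21.3191, 0) (46, 0) (46, 3.8504)]  |A|=199.9676
5. ⊥bis P6·P3 via (19.36,20.485): [(24.6352, 12.8711) (21.3191, 0) (46, 0) (46, 3.8504)]  |A|=199.9676
6. ⊥bis P6·P4 via (19.165,4.33): [(24.6352, 12.8711) (21.3191, 0) (46, 0) (46, 3.8504)]  |A|=199.9676
7. ⊥bis P6·P5 via (27.765,18.845): [(24.6352, 12.8711) (21.3191, 0) (46, 0) (46, 3.8504)]  |A|=199.9676
8. ⊥bis P6·P7 via (36.755,9.13): [(39.3526, 6.6571) (24.6352, 12.8711) (21.3191, 0) (46, 0) (46, 0.3288)]  |A|=188.2627
9. ⊥bis P6·P8 via (34.75,6.005): [(31.9734, 9.7728) (24.6352, 12.8711) (21.3191, 0) (39.1752, 0)]  |A|=139.6149
10. ⊥bis P6·P9 via (33.035,19.92): [(31.9734, 9.7728) (24.6352, 12.8711) (21.3191, 0) (39.1752, 0)]  |A|=139.6149
11. canonical 4-gon: [(31.9734, 9.7728) (24.6352, 12.8711) (21.3191, 0) (39.1752, 0)]
12. shoelace: 139.6149

Area of P6's cell: 139.6149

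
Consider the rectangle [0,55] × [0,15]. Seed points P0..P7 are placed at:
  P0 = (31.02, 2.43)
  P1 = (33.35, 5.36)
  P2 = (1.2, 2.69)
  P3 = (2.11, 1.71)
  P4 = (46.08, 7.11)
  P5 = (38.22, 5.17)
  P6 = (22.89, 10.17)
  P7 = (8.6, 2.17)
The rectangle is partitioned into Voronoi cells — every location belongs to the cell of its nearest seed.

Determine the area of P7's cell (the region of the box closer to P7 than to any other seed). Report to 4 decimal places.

1. box [0,55]×[0,15]: [(0, 0) (55, 0) (55, 15) (0, 15)]
2. ⊥bis P7·P0 via (19.81,2.3): [(0, 0) (19.8367, 0) (19.6627, 15) (0, 15)]  |A|=296.2455
3. ⊥bis P7·P1 via (20.975,3.765): [(0, 0) (19.8367, 0) (19.6761, 13.8423) (19.5269, 15) (0, 15)]  |A|=296.1669
4. ⊥bis P7·P2 via (4.9,2.43): [(4.7292, 0) (19.8367, 0) (19.6761, 13.8423) (19.5269, 15) (5.7833, 15)]  |A|=217.3228
5. ⊥bis P7·P3 via (5.355,1.94): [(5.1092, 5.4075) (5.4925, 0) (19.8367, 0) (19.6761, 13.8423) (19.5269, 15) (5.7833, 15)]  |A|=215.2591
6. ⊥bis P7·P4 via (27.34,4.64): [(5.1092, 5.4075) (5.4925, 0) (19.8367, 0) (19.6761, 13.8423) (19.5269, 15) (5.7833, 15)]  |A|=215.2591
7. ⊥bis P7·P5 via (23.41,3.67): [(5.1092, 5.4075) (5.4925, 0) (19.8367, 0) (19.6761, 13.8423) (19.5269, 15) (5.7833, 15)]  |A|=215.2591
8. ⊥bis P7·P6 via (15.745,6.17): [(5.1092, 5.4075) (5.4925, 0) (19.1992, 0) (10.8017, 15) (5.7833, 15)]  |A|=144.0986
9. canonical 5-gon: [(5.1092, 5.4075) (5.4925, 0) (19.1992, 0) (10.8017, 15) (5.7833, 15)]
10. shoelace: 144.0986

Area of P7's cell: 144.0986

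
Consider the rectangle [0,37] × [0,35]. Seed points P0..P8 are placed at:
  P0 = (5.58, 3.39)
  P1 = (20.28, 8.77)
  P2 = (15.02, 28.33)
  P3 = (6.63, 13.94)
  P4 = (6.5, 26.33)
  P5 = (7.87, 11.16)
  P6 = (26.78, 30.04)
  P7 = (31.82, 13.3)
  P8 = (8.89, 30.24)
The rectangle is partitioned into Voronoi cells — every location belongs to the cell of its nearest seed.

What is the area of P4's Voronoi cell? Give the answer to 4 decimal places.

1. box [0,37]×[0,35]: [(0, 0) (37, 0) (37, 35) (0, 35)]
2. ⊥bis P4·P0 via (6.04,14.86): [(0, 15.1022) (37, 13.6184) (37, 35) (0, 35)]  |A|=763.669
3. ⊥bis P4·P1 via (13.39,17.55): [(0, 15.1022) (9.7714, 14.7104) (35.6267, 35) (0, 35)]  |A|=458.6414
4. ⊥bis P4·P2 via (10.76,27.33): [(0, 15.1022) (9.7714, 14.7104) (13.1078, 17.3285) (8.9595, 35) (0, 35)]  |A|=223.017
5. ⊥bis P4·P3 via (6.565,20.135): [(0, 20.0661) (12.4345, 20.1966) (8.9595, 35) (0, 35)]  |A|=159.1636
6. ⊥bis P4·P5 via (7.185,18.745): [(0, 20.0661) (12.4345, 20.1966) (8.9595, 35) (0, 35)]  |A|=159.1636
7. ⊥bis P4·P6 via (16.64,28.185): [(0, 20.0661) (12.4345, 20.1966) (8.9595, 35) (0, 35)]  |A|=159.1636
8. ⊥bis P4·P7 via (19.16,19.815): [(0, 20.0661) (12.4345, 20.1966) (8.9595, 35) (0, 35)]  |A|=159.1636
9. ⊥bis P4·P8 via (7.695,28.285): [(0, 32.9886) (0, 20.0661) (12.4345, 20.1966) (11.0117, 26.2576)]  |A|=108.9253
10. canonical 4-gon: [(0, 32.9886) (0, 20.0661) (12.4345, 20.1966) (11.0117, 26.2576)]
11. shoelace: 108.9253

Area of P4's cell: 108.9253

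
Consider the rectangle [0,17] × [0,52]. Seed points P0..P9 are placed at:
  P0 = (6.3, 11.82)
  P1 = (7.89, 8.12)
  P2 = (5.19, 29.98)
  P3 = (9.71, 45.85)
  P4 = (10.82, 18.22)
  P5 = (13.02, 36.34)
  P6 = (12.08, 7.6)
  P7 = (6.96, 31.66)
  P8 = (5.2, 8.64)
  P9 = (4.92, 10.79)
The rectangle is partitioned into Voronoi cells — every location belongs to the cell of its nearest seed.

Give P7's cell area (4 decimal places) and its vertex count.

Area of P7's cell: 88.8325 (5 vertices)

1. box [0,17]×[0,52]: [(0, 0) (17, 0) (17, 52) (0, 52)]
2. ⊥bis P7·P0 via (6.63,21.74): [(0, 21.9606) (17, 21.395) (17, 52) (0, 52)]  |A|=515.4775
3. ⊥bis P7·P1 via (7.425,19.89): [(0, 21.9606) (17, 21.395) (17, 52) (0, 52)]  |A|=515.4775
4. ⊥bis P7·P2 via (6.075,30.82): [(0, 37.2204) (14.9562, 21.463) (17, 21.395) (17, 52) (0, 52)]  |A|=401.3625
5. ⊥bis P7·P3 via (8.335,38.755): [(0, 40.3703) (0, 37.2204) (14.9562, 21.463) (17, 21.395) (17, 37.0757)]  |A|=175.6539
6. ⊥bis P7·P4 via (8.89,24.94): [(0, 40.3703) (0, 37.2204) (11.0635, 25.5642) (17, 27.2692) (17, 37.0757)]  |A|=154.1592
7. ⊥bis P7·P5 via (9.99,34): [(5.9628, 39.2147) (0, 40.3703) (0, 37.2204) (11.0635, 25.5642) (15.517, 26.8433)]  |A|=88.8325
8. ⊥bis P7·P6 via (9.52,19.63): [(5.9628, 39.2147) (0, 40.3703) (0, 37.2204) (11.0635, 25.5642) (15.517, 26.8433)]  |A|=88.8325
9. ⊥bis P7·P8 via (6.08,20.15): [(5.9628, 39.2147) (0, 40.3703) (0, 37.2204) (11.0635, 25.5642) (15.517, 26.8433)]  |A|=88.8325
10. ⊥bis P7·P9 via (5.94,21.225): [(5.9628, 39.2147) (0, 40.3703) (0, 37.2204) (11.0635, 25.5642) (15.517, 26.8433)]  |A|=88.8325
11. canonical 5-gon: [(5.9628, 39.2147) (0, 40.3703) (0, 37.2204) (11.0635, 25.5642) (15.517, 26.8433)]
12. shoelace: 88.8325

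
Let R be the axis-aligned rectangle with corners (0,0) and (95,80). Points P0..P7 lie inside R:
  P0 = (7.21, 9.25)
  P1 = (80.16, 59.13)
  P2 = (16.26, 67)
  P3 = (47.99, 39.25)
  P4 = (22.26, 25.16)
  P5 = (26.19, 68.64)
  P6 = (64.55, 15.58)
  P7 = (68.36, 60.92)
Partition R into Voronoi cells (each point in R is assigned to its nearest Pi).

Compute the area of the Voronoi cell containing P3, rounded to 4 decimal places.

1. box [0,95]×[0,80]: [(0, 0) (95, 0) (95, 80) (0, 80)]
2. ⊥bis P3·P0 via (27.6,24.25): [(0, 61.7676) (45.4396, 0) (95, 0) (95, 80) (0, 80)]  |A|=6196.6516
3. ⊥bis P3·P1 via (64.075,49.19): [(0, 61.7676) (45.4396, 0) (94.4728, 0) (45.0354, 80) (0, 80)]  |A|=4176.981
4. ⊥bis P3·P2 via (32.125,53.125): [(18.13, 37.1228) (45.4396, 0) (94.4728, 0) (49.4216, 72.9023)]  |A|=2856.6923
5. ⊥bis P3·P4 via (35.125,32.205): [(26.925, 47.1792) (52.7608, 0) (94.4728, 0) (49.4216, 72.9023)]  |A|=2383.4253
6. ⊥bis P3·P5 via (37.09,53.945): [(27.2264, 46.6287) (52.7608, 0) (94.4728, 0) (53.5786, 66.1754)]  |A|=2244.0941
7. ⊥bis P3·P6 via (56.27,27.415): [(27.2264, 46.6287) (42.8786, 18.0461) (71.1137, 37.7999) (53.5786, 66.1754)]  |A|=1103.3655
8. ⊥bis P3·P7 via (58.175,50.085): [(46.5801, 60.9843) (27.2264, 46.6287) (42.8786, 18.0461) (71.1137, 37.7999) (70.9329, 38.0924)]  |A|=960.0526
9. canonical 5-gon: [(46.5801, 60.9843) (27.2264, 46.6287) (42.8786, 18.0461) (71.1137, 37.7999) (70.9329, 38.0924)]
10. shoelace: 960.0526

Area of P3's cell: 960.0526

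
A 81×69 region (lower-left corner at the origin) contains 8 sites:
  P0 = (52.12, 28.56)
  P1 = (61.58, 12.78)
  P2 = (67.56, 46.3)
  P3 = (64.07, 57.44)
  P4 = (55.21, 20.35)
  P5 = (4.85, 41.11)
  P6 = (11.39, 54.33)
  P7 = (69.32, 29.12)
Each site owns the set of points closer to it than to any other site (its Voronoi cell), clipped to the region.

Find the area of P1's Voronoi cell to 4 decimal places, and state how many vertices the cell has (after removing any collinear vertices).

1. box [0,81]×[0,69]: [(0, 0) (81, 0) (81, 69) (0, 69)]
2. ⊥bis P1·P0 via (56.85,20.67): [(22.3709, 0) (81, 0) (81, 35.1478)]  |A|=1030.3413
3. ⊥bis P1·P2 via (64.57,29.54): [(70.0231, 28.5672) (22.3709, 0) (81, 0) (81, 26.6089)]  |A|=983.4759
4. ⊥bis P1·P3 via (62.825,35.11): [(70.0231, 28.5672) (22.3709, 0) (81, 0) (81, 26.6089)]  |A|=983.4759
5. ⊥bis P1·P4 via (58.395,16.565): [(72.1972, 28.1793) (38.7094, 0) (81, 0) (81, 26.6089)]  |A|=712.975
6. ⊥bis P1·P5 via (33.215,26.945): [(72.1972, 28.1793) (38.7094, 0) (81, 0) (81, 26.6089)]  |A|=712.975
7. ⊥bis P1·P6 via (36.485,33.555): [(72.1972, 28.1793) (38.7094, 0) (81, 0) (81, 26.6089)]  |A|=712.975
8. ⊥bis P1·P7 via (65.45,20.95): [(64.2702, 21.5089) (38.7094, 0) (81, 0) (81, 13.5842)]  |A|=568.4414
9. canonical 4-gon: [(64.2702, 21.5089) (38.7094, 0) (81, 0) (81, 13.5842)]
10. shoelace: 568.4414

Area of P1's cell: 568.4414 (4 vertices)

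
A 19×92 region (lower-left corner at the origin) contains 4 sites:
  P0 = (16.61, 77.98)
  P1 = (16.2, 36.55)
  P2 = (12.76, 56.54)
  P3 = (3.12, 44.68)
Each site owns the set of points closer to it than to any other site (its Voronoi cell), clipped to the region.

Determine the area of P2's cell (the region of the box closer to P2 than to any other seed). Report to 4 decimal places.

1. box [0,19]×[0,92]: [(0, 0) (19, 0) (19, 92) (0, 92)]
2. ⊥bis P2·P0 via (14.685,67.26): [(0, 69.897) (0, 0) (19, 0) (19, 66.4852)]  |A|=1295.6304
3. ⊥bis P2·P1 via (14.48,46.545): [(0, 69.897) (0, 44.0532) (19, 47.3228) (19, 66.4852)]  |A|=427.5582
4. ⊥bis P2·P3 via (7.94,50.61): [(0, 69.897) (0, 57.0638) (13.21, 46.3265) (19, 47.3228) (19, 66.4852)]  |A|=341.6234
5. canonical 5-gon: [(0, 69.897) (0, 57.0638) (13.21, 46.3265) (19, 47.3228) (19, 66.4852)]
6. shoelace: 341.6234

Area of P2's cell: 341.6234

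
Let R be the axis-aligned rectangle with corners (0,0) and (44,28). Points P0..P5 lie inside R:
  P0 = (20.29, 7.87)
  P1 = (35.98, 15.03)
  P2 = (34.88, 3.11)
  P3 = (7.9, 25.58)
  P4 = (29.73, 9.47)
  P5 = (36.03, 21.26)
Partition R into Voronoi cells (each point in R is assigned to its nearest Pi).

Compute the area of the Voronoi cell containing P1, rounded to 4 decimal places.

Area of P1's cell: 115.5140

1. box [0,44]×[0,28]: [(0, 0) (44, 0) (44, 28) (0, 28)]
2. ⊥bis P1·P0 via (28.135,11.45): [(33.3601, 0) (44, 0) (44, 28) (20.5825, 28)]  |A|=476.8028
3. ⊥bis P1·P2 via (35.43,9.07): [(28.9481, 9.6682) (44, 8.2791) (44, 28) (20.5825, 28)]  |A|=363.0604
4. ⊥bis P1·P3 via (21.94,20.305): [(22.9127, 22.8939) (28.9481, 9.6682) (44, 8.2791) (44, 28) (24.8311, 28)]  |A|=352.2136
5. ⊥bis P1·P4 via (32.855,12.25): [(23.0533, 23.2681) (35.7066, 9.0445) (44, 8.2791) (44, 28) (24.8311, 28)]  |A|=306.035
6. ⊥bis P1·P5 via (36.005,18.145): [(27.5504, 18.2129) (35.7066, 9.0445) (44, 8.2791) (44, 18.0808)]  |A|=115.514
7. canonical 4-gon: [(27.5504, 18.2129) (35.7066, 9.0445) (44, 8.2791) (44, 18.0808)]
8. shoelace: 115.514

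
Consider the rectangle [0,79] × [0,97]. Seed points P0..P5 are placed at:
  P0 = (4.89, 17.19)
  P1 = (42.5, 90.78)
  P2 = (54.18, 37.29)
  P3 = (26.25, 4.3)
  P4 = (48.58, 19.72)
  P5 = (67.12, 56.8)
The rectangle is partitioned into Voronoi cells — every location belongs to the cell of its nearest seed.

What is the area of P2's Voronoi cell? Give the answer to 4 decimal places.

Area of P2's cell: 1322.1019

1. box [0,79]×[0,97]: [(0, 0) (79, 0) (79, 97) (0, 97)]
2. ⊥bis P2·P0 via (29.535,27.24): [(40.6432, 0) (79, 0) (79, 97) (1.0875, 97)]  |A|=5639.059
3. ⊥bis P2·P1 via (48.34,64.035): [(17.2948, 57.256) (40.6432, 0) (79, 0) (79, 70.7299)]  |A|=3280.2802
4. ⊥bis P2·P3 via (40.215,20.795): [(17.2948, 57.256) (27.9176, 31.2062) (64.7774, 0) (79, 0) (79, 70.7299)]  |A|=2903.7124
5. ⊥bis P2·P4 via (51.38,28.505): [(17.2948, 57.256) (25.6787, 36.6967) (79, 19.7018) (79, 70.7299)]  |A|=2051.2337
6. ⊥bis P2·P5 via (60.65,47.045): [(38.3294, 61.8491) (17.2948, 57.256) (25.6787, 36.6967) (79, 19.7018) (79, 34.8744)]  |A|=1322.1019
7. canonical 5-gon: [(38.3294, 61.8491) (17.2948, 57.256) (25.6787, 36.6967) (79, 19.7018) (79, 34.8744)]
8. shoelace: 1322.1019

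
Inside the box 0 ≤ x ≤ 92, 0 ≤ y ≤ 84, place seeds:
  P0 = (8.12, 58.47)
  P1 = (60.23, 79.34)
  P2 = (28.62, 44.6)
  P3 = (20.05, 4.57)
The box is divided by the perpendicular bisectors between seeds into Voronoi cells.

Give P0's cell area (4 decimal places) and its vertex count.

1. box [0,92]×[0,84]: [(0, 0) (92, 0) (92, 84) (0, 84)]
2. ⊥bis P0·P1 via (34.175,68.905): [(0, 0) (61.7714, 0) (28.1295, 84) (0, 84)]  |A|=3775.8356
3. ⊥bis P0·P2 via (18.37,51.535): [(0, 24.384) (32.6681, 72.6677) (28.1295, 84) (0, 84)]  |A|=1133.1563
4. ⊥bis P0·P3 via (14.085,31.52): [(0, 28.4025) (3.1978, 29.1103) (32.6681, 72.6677) (28.1295, 84) (0, 84)]  |A|=1126.7312
5. canonical 5-gon: [(0, 28.4025) (3.1978, 29.1103) (32.6681, 72.6677) (28.1295, 84) (0, 84)]
6. shoelace: 1126.7312

Area of P0's cell: 1126.7312 (5 vertices)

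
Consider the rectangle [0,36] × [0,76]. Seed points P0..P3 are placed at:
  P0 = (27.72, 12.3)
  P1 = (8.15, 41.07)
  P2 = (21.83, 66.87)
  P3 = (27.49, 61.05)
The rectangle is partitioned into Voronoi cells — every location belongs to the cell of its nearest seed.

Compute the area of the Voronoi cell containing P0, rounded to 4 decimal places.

Area of P0's cell: 958.4758

1. box [0,36]×[0,76]: [(0, 0) (36, 0) (36, 76) (0, 76)]
2. ⊥bis P0·P1 via (17.935,26.685): [(0, 14.4852) (0, 0) (36, 0) (36, 38.9732)]  |A|=962.2517
3. ⊥bis P0·P2 via (24.775,39.585): [(0, 14.4852) (0, 0) (36, 0) (36, 38.9732)]  |A|=962.2517
4. ⊥bis P0·P3 via (27.605,36.675): [(32.6564, 36.6988) (0, 14.4852) (0, 0) (36, 0) (36, 36.7146)]  |A|=958.4758
5. canonical 5-gon: [(32.6564, 36.6988) (0, 14.4852) (0, 0) (36, 0) (36, 36.7146)]
6. shoelace: 958.4758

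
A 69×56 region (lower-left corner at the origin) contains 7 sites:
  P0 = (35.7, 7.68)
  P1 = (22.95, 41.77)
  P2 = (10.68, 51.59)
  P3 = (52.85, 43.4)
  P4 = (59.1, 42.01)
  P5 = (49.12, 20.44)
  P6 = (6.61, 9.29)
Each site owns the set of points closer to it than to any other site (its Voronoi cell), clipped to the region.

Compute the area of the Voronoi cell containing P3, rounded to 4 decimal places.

1. box [0,69]×[0,56]: [(0, 0) (69, 0) (69, 56) (0, 56)]
2. ⊥bis P3·P0 via (44.275,25.54): [(0, 46.7975) (69, 13.669) (69, 56) (0, 56)]  |A|=1777.9089
3. ⊥bis P3·P1 via (37.9,42.585): [(38.6828, 28.2249) (69, 13.669) (69, 56) (37.1687, 56)]  |A|=1083.7372
4. ⊥bis P3·P2 via (31.765,47.495): [(38.6828, 28.2249) (69, 13.669) (69, 56) (37.1687, 56)]  |A|=1083.7372
5. ⊥bis P3·P4 via (55.975,42.705): [(38.6828, 28.2249) (51.397, 22.1206) (58.9318, 56) (37.1687, 56)]  |A|=540.6085
6. ⊥bis P3·P5 via (50.985,31.92): [(38.3697, 33.9694) (53.4861, 31.5137) (58.9318, 56) (37.1687, 56)]  |A|=431.4858
7. ⊥bis P3·P6 via (29.73,26.345): [(38.3697, 33.9694) (53.4861, 31.5137) (58.9318, 56) (37.1687, 56)]  |A|=431.4858
8. canonical 4-gon: [(38.3697, 33.9694) (53.4861, 31.5137) (58.9318, 56) (37.1687, 56)]
9. shoelace: 431.4858

Area of P3's cell: 431.4858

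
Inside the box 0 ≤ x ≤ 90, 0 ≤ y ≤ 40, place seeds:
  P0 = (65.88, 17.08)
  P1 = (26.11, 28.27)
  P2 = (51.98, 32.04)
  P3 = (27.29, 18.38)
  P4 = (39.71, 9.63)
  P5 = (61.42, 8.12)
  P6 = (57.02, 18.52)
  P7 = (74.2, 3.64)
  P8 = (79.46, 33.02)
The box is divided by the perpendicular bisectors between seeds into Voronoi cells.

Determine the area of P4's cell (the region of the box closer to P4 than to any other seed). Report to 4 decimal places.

Area of P4's cell: 385.0422

1. box [0,90]×[0,40]: [(0, 0) (90, 0) (90, 40) (0, 40)]
2. ⊥bis P4·P0 via (52.795,13.355): [(0, 0) (56.5969, 0) (45.2098, 40) (0, 40)]  |A|=2036.1328
3. ⊥bis P4·P1 via (32.91,18.95): [(6.9374, 0) (56.5969, 0) (48.0563, 30.0009)]  |A|=744.9159
4. ⊥bis P4·P2 via (45.845,20.835): [(39.9313, 24.0729) (6.9374, 0) (56.5969, 0) (51.5557, 17.7082)]  |A|=684.6047
5. ⊥bis P4·P3 via (33.5,14.005): [(40.4087, 23.8115) (23.6334, 0) (56.5969, 0) (51.5557, 17.7082)]  |A|=475.768
6. ⊥bis P4·P5 via (50.565,8.875): [(51.1932, 17.9067) (40.4087, 23.8115) (23.6334, 0) (49.9477, 0)]  |A|=413.5261
7. ⊥bis P4·P6 via (48.365,14.075): [(50.6211, 9.682) (44.5209, 21.56) (40.4087, 23.8115) (23.6334, 0) (49.9477, 0)]  |A|=385.0422
8. ⊥bis P4·P7 via (56.955,6.635): [(50.6211, 9.682) (44.5209, 21.56) (40.4087, 23.8115) (23.6334, 0) (49.9477, 0)]  |A|=385.0422
9. ⊥bis P4·P8 via (59.585,21.325): [(50.6211, 9.682) (44.5209, 21.56) (40.4087, 23.8115) (23.6334, 0) (49.9477, 0)]  |A|=385.0422
10. canonical 5-gon: [(50.6211, 9.682) (44.5209, 21.56) (40.4087, 23.8115) (23.6334, 0) (49.9477, 0)]
11. shoelace: 385.0422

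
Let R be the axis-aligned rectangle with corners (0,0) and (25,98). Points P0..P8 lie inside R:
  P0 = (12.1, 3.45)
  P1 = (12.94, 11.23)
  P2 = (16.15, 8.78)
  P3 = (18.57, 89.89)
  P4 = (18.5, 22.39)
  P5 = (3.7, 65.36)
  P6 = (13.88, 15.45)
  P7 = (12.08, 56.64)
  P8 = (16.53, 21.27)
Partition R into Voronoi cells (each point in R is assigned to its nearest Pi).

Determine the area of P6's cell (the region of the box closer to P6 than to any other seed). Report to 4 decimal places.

Area of P6's cell: 132.4541

1. box [0,25]×[0,98]: [(0, 0) (25, 0) (25, 98) (0, 98)]
2. ⊥bis P6·P0 via (12.99,9.45): [(0, 11.3768) (25, 7.6685) (25, 98) (0, 98)]  |A|=2211.9329
3. ⊥bis P6·P1 via (13.41,13.34): [(0, 16.3271) (25, 10.7583) (25, 98) (0, 98)]  |A|=2111.4325
4. ⊥bis P6·P2 via (15.015,12.115): [(0, 16.3271) (16.5556, 12.6393) (25, 15.5132) (25, 98) (0, 98)]  |A|=2091.3566
5. ⊥bis P6·P3 via (16.225,52.67): [(0, 53.6922) (0, 16.3271) (16.5556, 12.6393) (25, 15.5132) (25, 52.1171)]  |A|=963.9738
6. ⊥bis P6·P4 via (16.19,18.92): [(0, 29.6978) (0, 16.3271) (16.5556, 12.6393) (22.5567, 14.6817)]  |A|=178.7709
7. ⊥bis P6·P5 via (8.79,40.405): [(0, 29.6978) (0, 16.3271) (16.5556, 12.6393) (22.5567, 14.6817)]  |A|=178.7709
8. ⊥bis P6·P7 via (12.98,36.045): [(0, 29.6978) (0, 16.3271) (16.5556, 12.6393) (22.5567, 14.6817)]  |A|=178.7709
9. ⊥bis P6·P8 via (15.205,18.36): [(20.9837, 15.7288) (0, 25.2832) (0, 16.3271) (16.5556, 12.6393) (22.5567, 14.6817)]  |A|=132.4541
10. canonical 5-gon: [(20.9837, 15.7288) (0, 25.2832) (0, 16.3271) (16.5556, 12.6393) (22.5567, 14.6817)]
11. shoelace: 132.4541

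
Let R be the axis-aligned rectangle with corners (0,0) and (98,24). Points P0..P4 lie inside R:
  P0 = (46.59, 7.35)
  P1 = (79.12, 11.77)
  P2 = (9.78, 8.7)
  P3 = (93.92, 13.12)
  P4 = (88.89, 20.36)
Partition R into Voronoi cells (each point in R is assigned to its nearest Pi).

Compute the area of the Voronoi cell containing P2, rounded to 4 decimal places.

Area of P2's cell: 679.9388

1. box [0,98]×[0,24]: [(0, 0) (98, 0) (98, 24) (0, 24)]
2. ⊥bis P2·P0 via (28.185,8.025): [(0, 0) (27.8907, 0) (28.7709, 24) (0, 24)]  |A|=679.9388
3. ⊥bis P2·P1 via (44.45,10.235): [(0, 0) (27.8907, 0) (28.7709, 24) (0, 24)]  |A|=679.9388
4. ⊥bis P2·P3 via (51.85,10.91): [(0, 0) (27.8907, 0) (28.7709, 24) (0, 24)]  |A|=679.9388
5. ⊥bis P2·P4 via (49.335,14.53): [(0, 0) (27.8907, 0) (28.7709, 24) (0, 24)]  |A|=679.9388
6. canonical 4-gon: [(0, 0) (27.8907, 0) (28.7709, 24) (0, 24)]
7. shoelace: 679.9388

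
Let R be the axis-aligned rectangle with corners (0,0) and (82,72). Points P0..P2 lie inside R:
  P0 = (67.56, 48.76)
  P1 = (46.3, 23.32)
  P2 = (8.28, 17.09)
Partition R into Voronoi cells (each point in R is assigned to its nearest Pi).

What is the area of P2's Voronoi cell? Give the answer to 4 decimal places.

Area of P2's cell: 1774.3565

1. box [0,82]×[0,72]: [(0, 0) (82, 0) (82, 72) (0, 72)]
2. ⊥bis P2·P0 via (37.92,32.925): [(0, 0) (55.51, 0) (17.0444, 72) (0, 72)]  |A|=2611.9583
3. ⊥bis P2·P1 via (27.29,20.205): [(0, 0) (30.6008, 0) (19.5807, 67.2525) (17.0444, 72) (0, 72)]  |A|=1774.3565
4. canonical 5-gon: [(0, 0) (30.6008, 0) (19.5807, 67.2525) (17.0444, 72) (0, 72)]
5. shoelace: 1774.3565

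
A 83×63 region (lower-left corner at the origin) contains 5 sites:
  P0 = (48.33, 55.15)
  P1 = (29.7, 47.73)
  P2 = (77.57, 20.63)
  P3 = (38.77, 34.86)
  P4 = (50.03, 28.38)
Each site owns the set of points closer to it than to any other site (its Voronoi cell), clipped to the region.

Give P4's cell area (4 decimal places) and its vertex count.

Area of P4's cell: 1037.9720 (4 vertices)

1. box [0,83]×[0,63]: [(0, 0) (83, 0) (83, 63) (0, 63)]
2. ⊥bis P4·P0 via (49.18,41.765): [(0, 38.6419) (0, 0) (83, 0) (83, 43.9127)]  |A|=3426.0151
3. ⊥bis P4·P1 via (39.865,38.055): [(43.0241, 41.3741) (3.6444, 0) (83, 0) (83, 43.9127)]  |A|=2519.3571
4. ⊥bis P4·P2 via (63.8,24.505): [(69.0115, 43.0244) (43.0241, 41.3741) (3.6444, 0) (56.9041, 0)]  |A|=1650.8405
5. ⊥bis P4·P3 via (44.4,31.62): [(69.0115, 43.0244) (50.2785, 41.8348) (26.2031, 0) (56.9041, 0)]  |A|=1037.972
6. canonical 4-gon: [(69.0115, 43.0244) (50.2785, 41.8348) (26.2031, 0) (56.9041, 0)]
7. shoelace: 1037.972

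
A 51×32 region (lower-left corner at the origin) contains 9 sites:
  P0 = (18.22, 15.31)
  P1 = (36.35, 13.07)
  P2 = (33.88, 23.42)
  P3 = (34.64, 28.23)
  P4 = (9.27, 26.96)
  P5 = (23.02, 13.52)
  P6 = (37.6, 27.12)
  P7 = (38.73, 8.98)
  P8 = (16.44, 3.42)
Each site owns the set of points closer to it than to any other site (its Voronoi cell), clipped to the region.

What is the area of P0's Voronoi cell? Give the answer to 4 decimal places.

1. box [0,51]×[0,32]: [(0, 0) (51, 0) (51, 32) (0, 32)]
2. ⊥bis P0·P1 via (27.285,14.19): [(0, 0) (25.5318, 0) (29.4855, 32) (0, 32)]  |A|=880.2761
3. ⊥bis P0·P2 via (26.05,19.365): [(0, 0) (25.5318, 0) (27.5633, 16.4428) (19.5066, 32) (0, 32)]  |A|=802.6545
4. ⊥bis P0·P3 via (26.43,21.77): [(0, 0) (25.5318, 0) (27.5633, 16.4428) (21.6747, 27.8135) (18.3806, 32) (0, 32)]  |A|=800.2975
5. ⊥bis P0·P4 via (13.745,21.135): [(0, 10.5755) (0, 0) (25.5318, 0) (27.5633, 16.4428) (21.892, 27.3939)]  |A|=523.2172
6. ⊥bis P0·P5 via (20.62,14.415): [(0, 10.5755) (0, 0) (15.2444, 0) (23.9663, 23.3884) (21.892, 27.3939)]  |A|=366.2867
7. ⊥bis P0·P6 via (27.91,21.215): [(0, 10.5755) (0, 0) (15.2444, 0) (23.9663, 23.3884) (21.892, 27.3939)]  |A|=366.2867
8. ⊥bis P0·P7 via (28.475,12.145): [(0, 10.5755) (0, 0) (15.2444, 0) (23.9663, 23.3884) (21.892, 27.3939)]  |A|=366.2867
9. ⊥bis P0·P8 via (17.33,9.365): [(1.5076, 11.7337) (18.6624, 9.1655) (23.9663, 23.3884) (21.892, 27.3939)]  |A|=185.8728
10. canonical 4-gon: [(1.5076, 11.7337) (18.6624, 9.1655) (23.9663, 23.3884) (21.892, 27.3939)]
11. shoelace: 185.8728

Area of P0's cell: 185.8728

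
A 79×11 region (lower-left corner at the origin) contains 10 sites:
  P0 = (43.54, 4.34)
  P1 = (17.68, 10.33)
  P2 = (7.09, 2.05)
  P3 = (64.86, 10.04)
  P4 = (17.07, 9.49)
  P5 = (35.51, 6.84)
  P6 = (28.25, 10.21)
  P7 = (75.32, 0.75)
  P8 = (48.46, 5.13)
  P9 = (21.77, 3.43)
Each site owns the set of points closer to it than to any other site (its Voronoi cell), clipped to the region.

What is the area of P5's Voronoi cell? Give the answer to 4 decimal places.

1. box [0,79]×[0,11]: [(0, 0) (79, 0) (79, 11) (0, 11)]
2. ⊥bis P5·P0 via (39.525,5.59): [(0, 0) (37.7847, 0) (41.2093, 11) (0, 11)]  |A|=434.4668
3. ⊥bis P5·P1 via (26.595,8.585): [(24.9146, 0) (37.7847, 0) (41.2093, 11) (27.0677, 11)]  |A|=148.5641
4. ⊥bis P5·P2 via (21.3,4.445): [(24.9146, 0) (37.7847, 0) (41.2093, 11) (27.0677, 11)]  |A|=148.5641
5. ⊥bis P5·P3 via (50.185,8.44): [(24.9146, 0) (37.7847, 0) (41.2093, 11) (27.0677, 11)]  |A|=148.5641
6. ⊥bis P5·P4 via (26.29,8.165): [(25.6746, 3.8829) (25.1166, 0) (37.7847, 0) (41.2093, 11) (27.0677, 11)]  |A|=148.1719
7. ⊥bis P5·P6 via (31.88,8.525): [(27.9228, 0) (37.7847, 0) (41.2093, 11) (33.0289, 11)]  |A|=99.2326
8. ⊥bis P5·P7 via (55.415,3.795): [(27.9228, 0) (37.7847, 0) (41.2093, 11) (33.0289, 11)]  |A|=99.2326
9. ⊥bis P5·P8 via (41.985,5.985): [(27.9228, 0) (37.7847, 0) (41.2093, 11) (33.0289, 11)]  |A|=99.2326
10. ⊥bis P5·P9 via (28.64,5.135): [(29.2206, 2.7958) (29.9144, 0) (37.7847, 0) (41.2093, 11) (33.0289, 11)]  |A|=96.4486
11. canonical 5-gon: [(29.2206, 2.7958) (29.9144, 0) (37.7847, 0) (41.2093, 11) (33.0289, 11)]
12. shoelace: 96.4486

Area of P5's cell: 96.4486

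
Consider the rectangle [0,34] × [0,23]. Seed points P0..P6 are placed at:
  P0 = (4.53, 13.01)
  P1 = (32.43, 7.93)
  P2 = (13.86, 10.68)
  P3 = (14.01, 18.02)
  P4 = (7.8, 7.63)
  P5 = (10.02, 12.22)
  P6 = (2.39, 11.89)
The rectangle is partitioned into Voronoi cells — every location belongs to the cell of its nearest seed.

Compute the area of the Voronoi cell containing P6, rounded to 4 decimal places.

Area of P6's cell: 39.1018

1. box [0,34]×[0,23]: [(0, 0) (34, 0) (34, 23) (0, 23)]
2. ⊥bis P6·P0 via (3.46,12.45): [(0, 19.0611) (0, 0) (9.9759, 0)]  |A|=95.0756
3. ⊥bis P6·P1 via (17.41,9.91): [(0, 19.0611) (0, 0) (9.9759, 0)]  |A|=95.0756
4. ⊥bis P6·P2 via (8.125,11.285): [(7.4447, 4.8363) (0, 19.0611) (0, 0) (6.9345, 0)]  |A|=87.721
5. ⊥bis P6·P3 via (8.2,14.955): [(7.4447, 4.8363) (0, 19.0611) (0, 0) (6.9345, 0)]  |A|=87.721
6. ⊥bis P6·P4 via (5.095,9.76): [(4.9585, 9.5867) (0, 19.0611) (0, 3.2896)]  |A|=39.1018
7. ⊥bis P6·P5 via (6.205,12.055): [(4.9585, 9.5867) (0, 19.0611) (0, 3.2896)]  |A|=39.1018
8. canonical 3-gon: [(4.9585, 9.5867) (0, 19.0611) (0, 3.2896)]
9. shoelace: 39.1018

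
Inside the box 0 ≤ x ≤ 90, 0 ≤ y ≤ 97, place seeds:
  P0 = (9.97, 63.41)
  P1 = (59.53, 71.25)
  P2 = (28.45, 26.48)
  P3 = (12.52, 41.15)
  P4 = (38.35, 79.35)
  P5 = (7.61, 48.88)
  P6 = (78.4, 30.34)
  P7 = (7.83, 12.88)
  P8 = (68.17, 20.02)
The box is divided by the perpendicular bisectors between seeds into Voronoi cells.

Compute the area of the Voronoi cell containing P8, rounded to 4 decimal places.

1. box [0,90]×[0,97]: [(0, 0) (90, 0) (90, 97) (0, 97)]
2. ⊥bis P8·P0 via (39.07,41.715): [(7.9701, 0) (90, 0) (90, 97) (80.2868, 97)]  |A|=4449.5414
3. ⊥bis P8·P1 via (63.85,45.635): [(38.849, 41.4185) (7.9701, 0) (90, 0) (90, 50.0452)]  |A|=2978.7117
4. ⊥bis P8·P2 via (48.31,23.25): [(51.6151, 43.5716) (44.5287, 0) (90, 0) (90, 50.0452)]  |A|=1951.1201
5. ⊥bis P8·P3 via (40.345,30.585): [(51.6151, 43.5716) (44.5287, 0) (90, 0) (90, 50.0452)]  |A|=1951.1201
6. ⊥bis P8·P4 via (53.26,49.685): [(51.6151, 43.5716) (44.5287, 0) (90, 0) (90, 50.0452)]  |A|=1951.1201
7. ⊥bis P8·P5 via (37.89,34.45): [(51.6151, 43.5716) (44.5287, 0) (90, 0) (90, 50.0452)]  |A|=1951.1201
8. ⊥bis P8·P6 via (73.285,25.18): [(54.2785, 44.0208) (51.6151, 43.5716) (44.5287, 0) (90, 0) (90, 8.6108)]  |A|=1211.0695
9. ⊥bis P8·P7 via (38,16.45): [(54.2785, 44.0208) (51.6151, 43.5716) (44.5287, 0) (90, 0) (90, 8.6108)]  |A|=1211.0695
10. canonical 5-gon: [(54.2785, 44.0208) (51.6151, 43.5716) (44.5287, 0) (90, 0) (90, 8.6108)]
11. shoelace: 1211.0695

Area of P8's cell: 1211.0695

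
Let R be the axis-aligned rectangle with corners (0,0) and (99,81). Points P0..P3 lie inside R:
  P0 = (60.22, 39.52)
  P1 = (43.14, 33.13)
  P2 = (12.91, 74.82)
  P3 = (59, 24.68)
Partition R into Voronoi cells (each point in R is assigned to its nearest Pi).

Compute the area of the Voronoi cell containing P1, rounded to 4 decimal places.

Area of P1's cell: 2293.0989

1. box [0,99]×[0,81]: [(0, 0) (99, 0) (99, 81) (0, 81)]
2. ⊥bis P1·P0 via (51.68,36.325): [(0, 0) (65.27, 0) (34.9661, 81) (0, 81)]  |A|=4059.5614
3. ⊥bis P1·P2 via (28.025,53.975): [(0, 33.6537) (0, 0) (65.27, 0) (41.438, 63.701)]  |A|=2776.1523
4. ⊥bis P1·P3 via (51.07,28.905): [(0, 33.6537) (0, 0) (35.6698, 0) (53.0592, 32.6385) (41.438, 63.701)]  |A|=2293.0989
5. canonical 5-gon: [(0, 33.6537) (0, 0) (35.6698, 0) (53.0592, 32.6385) (41.438, 63.701)]
6. shoelace: 2293.0989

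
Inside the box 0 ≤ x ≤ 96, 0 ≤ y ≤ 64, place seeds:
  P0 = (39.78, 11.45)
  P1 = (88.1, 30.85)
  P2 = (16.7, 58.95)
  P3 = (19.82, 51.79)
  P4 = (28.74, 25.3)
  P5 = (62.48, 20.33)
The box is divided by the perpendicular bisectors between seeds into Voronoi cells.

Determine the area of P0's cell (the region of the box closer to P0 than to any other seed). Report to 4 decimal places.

Area of P0's cell: 646.7426

1. box [0,96]×[0,64]: [(0, 0) (96, 0) (96, 64) (0, 64)]
2. ⊥bis P0·P1 via (63.94,21.15): [(0, 0) (72.4315, 0) (46.7362, 64) (0, 64)]  |A|=3813.3653
3. ⊥bis P0·P2 via (28.24,35.2): [(0, 21.4783) (0, 0) (72.4315, 0) (53.3923, 47.4214)]  |A|=2290.7898
4. ⊥bis P0·P3 via (29.8,31.62): [(0, 16.8751) (0, 0) (72.4315, 0) (54.775, 43.9775)]  |A|=2054.8454
5. ⊥bis P0·P4 via (34.26,18.375): [(11.208, 0) (72.4315, 0) (57.5883, 36.9703)]  |A|=1131.7246
6. ⊥bis P0·P5 via (51.13,15.89): [(46.3789, 28.0352) (11.208, 0) (57.346, 0)]  |A|=646.7426
7. canonical 3-gon: [(46.3789, 28.0352) (11.208, 0) (57.346, 0)]
8. shoelace: 646.7426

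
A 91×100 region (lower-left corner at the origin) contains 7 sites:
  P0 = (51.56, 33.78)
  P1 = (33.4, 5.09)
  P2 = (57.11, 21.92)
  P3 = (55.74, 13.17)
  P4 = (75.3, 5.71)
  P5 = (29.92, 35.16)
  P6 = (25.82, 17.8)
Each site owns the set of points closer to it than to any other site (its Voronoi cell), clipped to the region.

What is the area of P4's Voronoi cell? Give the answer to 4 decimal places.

Area of P4's cell: 709.3443

1. box [0,91]×[0,100]: [(0, 0) (91, 0) (91, 100) (0, 100)]
2. ⊥bis P4·P0 via (63.43,19.745): [(40.0837, 0) (91, 0) (91, 43.0621)]  |A|=1096.283
3. ⊥bis P4·P1 via (54.35,5.4): [(54.2526, 11.9833) (54.4299, 0) (91, 0) (91, 43.0621)]  |A|=1010.3256
4. ⊥bis P4·P2 via (66.205,13.815): [(54.4211, 0.5918) (54.4299, 0) (91, 0) (91, 41.6386)]  |A|=772.3675
5. ⊥bis P4·P3 via (65.52,9.44): [(67.9245, 15.7445) (61.9197, 0) (91, 0) (91, 41.6386)]  |A|=709.3443
6. ⊥bis P4·P5 via (52.61,20.435): [(67.9245, 15.7445) (61.9197, 0) (91, 0) (91, 41.6386)]  |A|=709.3443
7. ⊥bis P4·P6 via (50.56,11.755): [(67.9245, 15.7445) (61.9197, 0) (91, 0) (91, 41.6386)]  |A|=709.3443
8. canonical 4-gon: [(67.9245, 15.7445) (61.9197, 0) (91, 0) (91, 41.6386)]
9. shoelace: 709.3443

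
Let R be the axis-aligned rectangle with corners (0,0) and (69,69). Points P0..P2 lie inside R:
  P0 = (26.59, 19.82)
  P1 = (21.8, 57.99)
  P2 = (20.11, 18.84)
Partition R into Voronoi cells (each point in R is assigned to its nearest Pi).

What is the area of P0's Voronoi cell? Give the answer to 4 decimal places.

1. box [0,69]×[0,69]: [(0, 0) (69, 0) (69, 69) (0, 69)]
2. ⊥bis P0·P1 via (24.195,38.905): [(0, 35.8687) (0, 0) (69, 0) (69, 44.5276)]  |A|=2773.6749
3. ⊥bis P0·P2 via (23.35,19.33): [(20.4605, 38.4363) (26.2734, 0) (69, 0) (69, 44.5276)]  |A|=1901.8034
4. canonical 4-gon: [(20.4605, 38.4363) (26.2734, 0) (69, 0) (69, 44.5276)]
5. shoelace: 1901.8034

Area of P0's cell: 1901.8034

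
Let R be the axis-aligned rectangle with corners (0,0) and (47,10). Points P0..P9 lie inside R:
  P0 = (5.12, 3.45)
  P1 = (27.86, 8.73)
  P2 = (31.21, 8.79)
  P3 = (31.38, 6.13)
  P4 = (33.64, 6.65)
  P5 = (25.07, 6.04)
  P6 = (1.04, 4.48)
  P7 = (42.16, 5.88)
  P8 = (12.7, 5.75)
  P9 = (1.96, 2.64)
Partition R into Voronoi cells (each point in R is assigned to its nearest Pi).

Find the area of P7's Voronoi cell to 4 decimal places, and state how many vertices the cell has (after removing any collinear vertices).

Area of P7's cell: 92.1433 (4 vertices)

1. box [0,47]×[0,10]: [(0, 0) (47, 0) (47, 10) (0, 10)]
2. ⊥bis P7·P0 via (23.64,4.665): [(23.946, 0) (47, 0) (47, 10) (23.29, 10)]  |A|=233.8198
3. ⊥bis P7·P1 via (35.01,7.305): [(33.5541, 0) (47, 0) (47, 10) (35.5471, 10)]  |A|=124.4939
4. ⊥bis P7·P2 via (36.685,7.335): [(34.7357, 0) (47, 0) (47, 10) (37.3932, 10)]  |A|=109.3553
5. ⊥bis P7·P3 via (36.77,6.005): [(36.8119, 7.8126) (36.6307, 0) (47, 0) (47, 10) (37.3932, 10)]  |A|=101.9528
6. ⊥bis P7·P4 via (37.9,6.265): [(37.3338, 0) (47, 0) (47, 10) (38.2376, 10)]  |A|=92.1433
7. ⊥bis P7·P5 via (33.615,5.96): [(37.3338, 0) (47, 0) (47, 10) (38.2376, 10)]  |A|=92.1433
8. ⊥bis P7·P6 via (21.6,5.18): [(37.3338, 0) (47, 0) (47, 10) (38.2376, 10)]  |A|=92.1433
9. ⊥bis P7·P8 via (27.43,5.815): [(37.3338, 0) (47, 0) (47, 10) (38.2376, 10)]  |A|=92.1433
10. ⊥bis P7·P9 via (22.06,4.26): [(37.3338, 0) (47, 0) (47, 10) (38.2376, 10)]  |A|=92.1433
11. canonical 4-gon: [(37.3338, 0) (47, 0) (47, 10) (38.2376, 10)]
12. shoelace: 92.1433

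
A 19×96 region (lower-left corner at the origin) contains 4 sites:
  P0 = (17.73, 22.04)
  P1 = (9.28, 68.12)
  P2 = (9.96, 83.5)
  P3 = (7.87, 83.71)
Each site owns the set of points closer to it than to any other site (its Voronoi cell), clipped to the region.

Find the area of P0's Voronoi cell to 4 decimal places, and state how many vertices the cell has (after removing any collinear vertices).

1. box [0,19]×[0,96]: [(0, 0) (19, 0) (19, 96) (0, 96)]
2. ⊥bis P0·P1 via (13.505,45.08): [(0, 42.6035) (0, 0) (19, 0) (19, 46.0877)]  |A|=842.5659
3. ⊥bis P0·P2 via (13.845,52.77): [(0, 42.6035) (0, 0) (19, 0) (19, 46.0877)]  |A|=842.5659
4. ⊥bis P0·P3 via (12.8,52.875): [(0, 42.6035) (0, 0) (19, 0) (19, 46.0877)]  |A|=842.5659
5. canonical 4-gon: [(0, 42.6035) (0, 0) (19, 0) (19, 46.0877)]
6. shoelace: 842.5659

Area of P0's cell: 842.5659 (4 vertices)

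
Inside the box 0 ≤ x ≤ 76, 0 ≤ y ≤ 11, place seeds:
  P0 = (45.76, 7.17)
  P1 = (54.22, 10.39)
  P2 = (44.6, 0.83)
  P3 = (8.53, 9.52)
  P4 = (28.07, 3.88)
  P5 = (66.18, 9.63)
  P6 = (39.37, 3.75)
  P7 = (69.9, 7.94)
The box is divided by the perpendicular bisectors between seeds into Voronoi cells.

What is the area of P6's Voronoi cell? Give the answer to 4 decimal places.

Area of P6's cell: 86.3957

1. box [0,76]×[0,11]: [(0, 0) (76, 0) (76, 11) (0, 11)]
2. ⊥bis P6·P0 via (42.565,5.46): [(0, 0) (45.4873, 0) (39.5999, 11) (0, 11)]  |A|=467.9795
3. ⊥bis P6·P1 via (46.795,7.07): [(0, 0) (45.4873, 0) (39.5999, 11) (0, 11)]  |A|=467.9795
4. ⊥bis P6·P2 via (41.985,2.29): [(0, 0) (40.7065, 0) (43.1474, 4.3719) (39.5999, 11) (0, 11)]  |A|=457.5289
5. ⊥bis P6·P3 via (23.95,6.635): [(22.7086, 0) (40.7065, 0) (43.1474, 4.3719) (39.5999, 11) (24.7667, 11)]  |A|=196.4148
6. ⊥bis P6·P4 via (33.72,3.815): [(33.6761, 0) (40.7065, 0) (43.1474, 4.3719) (39.5999, 11) (33.8027, 11)]  |A|=86.3957
7. ⊥bis P6·P5 via (52.775,6.69): [(33.6761, 0) (40.7065, 0) (43.1474, 4.3719) (39.5999, 11) (33.8027, 11)]  |A|=86.3957
8. ⊥bis P6·P7 via (54.635,5.845): [(33.6761, 0) (40.7065, 0) (43.1474, 4.3719) (39.5999, 11) (33.8027, 11)]  |A|=86.3957
9. canonical 5-gon: [(33.6761, 0) (40.7065, 0) (43.1474, 4.3719) (39.5999, 11) (33.8027, 11)]
10. shoelace: 86.3957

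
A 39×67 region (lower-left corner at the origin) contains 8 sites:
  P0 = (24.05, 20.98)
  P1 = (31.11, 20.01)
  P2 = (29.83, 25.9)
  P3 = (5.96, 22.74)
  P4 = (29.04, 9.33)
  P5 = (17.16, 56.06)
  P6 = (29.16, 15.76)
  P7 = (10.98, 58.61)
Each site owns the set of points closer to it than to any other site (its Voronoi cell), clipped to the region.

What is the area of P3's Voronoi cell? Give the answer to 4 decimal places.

Area of P3's cell: 572.6659

1. box [0,39]×[0,67]: [(0, 0) (39, 0) (39, 67) (0, 67)]
2. ⊥bis P3·P0 via (15.005,21.86): [(0, 0) (12.8782, 0) (19.3967, 67) (0, 67)]  |A|=1081.2106
3. ⊥bis P3·P1 via (18.535,21.375): [(0, 0) (12.8782, 0) (19.3967, 67) (0, 67)]  |A|=1081.2106
4. ⊥bis P3·P2 via (17.895,24.32): [(0, 0) (12.8782, 0) (16.3672, 35.8609) (12.2449, 67) (0, 67)]  |A|=969.8593
5. ⊥bis P3·P4 via (17.5,16.035): [(0, 0) (8.1833, 0) (13.8225, 9.7056) (16.3672, 35.8609) (12.2449, 67) (0, 67)]  |A|=947.0758
6. ⊥bis P3·P5 via (11.56,39.4): [(0, 43.2857) (0, 0) (8.1833, 0) (13.8225, 9.7056) (16.3672, 35.8609) (16.1007, 37.8737)]  |A|=577.8437
7. ⊥bis P3·P6 via (17.56,19.25): [(0, 43.2857) (0, 0) (8.1833, 0) (13.8225, 9.7056) (16.3672, 35.8609) (16.1007, 37.8737)]  |A|=577.8437
8. ⊥bis P3·P7 via (8.47,40.675): [(7.2653, 40.8436) (0, 41.8604) (0, 0) (8.1833, 0) (13.8225, 9.7056) (16.3672, 35.8609) (16.1007, 37.8737)]  |A|=572.6659
9. canonical 7-gon: [(7.2653, 40.8436) (0, 41.8604) (0, 0) (8.1833, 0) (13.8225, 9.7056) (16.3672, 35.8609) (16.1007, 37.8737)]
10. shoelace: 572.6659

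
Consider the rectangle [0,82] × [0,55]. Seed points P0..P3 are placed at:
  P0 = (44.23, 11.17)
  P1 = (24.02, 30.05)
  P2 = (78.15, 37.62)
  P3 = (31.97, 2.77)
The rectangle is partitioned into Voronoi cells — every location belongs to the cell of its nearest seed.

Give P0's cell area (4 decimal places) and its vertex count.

1. box [0,82]×[0,55]: [(0, 0) (82, 0) (82, 55) (0, 55)]
2. ⊥bis P0·P1 via (34.125,20.61): [(14.8713, 0) (82, 0) (82, 55) (66.2518, 55)]  |A|=2279.1133
3. ⊥bis P0·P2 via (61.19,24.395): [(50.4854, 38.1229) (14.8713, 0) (80.2126, 0)]  |A|=1245.4986
4. ⊥bis P0·P3 via (38.1,6.97): [(50.4854, 38.1229) (31.0268, 17.2935) (42.8755, 0) (80.2126, 0)]  |A|=1003.3528
5. canonical 4-gon: [(50.4854, 38.1229) (31.0268, 17.2935) (42.8755, 0) (80.2126, 0)]
6. shoelace: 1003.3528

Area of P0's cell: 1003.3528 (4 vertices)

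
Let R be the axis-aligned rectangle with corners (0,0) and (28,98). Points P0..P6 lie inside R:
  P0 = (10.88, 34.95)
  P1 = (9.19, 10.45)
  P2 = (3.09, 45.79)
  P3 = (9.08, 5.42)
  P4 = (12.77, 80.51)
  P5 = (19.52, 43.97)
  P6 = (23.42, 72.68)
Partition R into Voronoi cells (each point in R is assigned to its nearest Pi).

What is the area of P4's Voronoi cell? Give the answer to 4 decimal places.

1. box [0,28]×[0,98]: [(0, 0) (28, 0) (28, 98) (0, 98)]
2. ⊥bis P4·P0 via (11.825,57.73): [(0, 58.2205) (28, 57.059) (28, 98) (0, 98)]  |A|=1130.0864
3. ⊥bis P4·P1 via (10.98,45.48): [(0, 58.2205) (28, 57.059) (28, 98) (0, 98)]  |A|=1130.0864
4. ⊥bis P4·P2 via (7.93,63.15): [(0, 65.3609) (28, 57.5544) (28, 98) (0, 98)]  |A|=1023.1852
5. ⊥bis P4·P3 via (10.925,42.965): [(0, 65.3609) (28, 57.5544) (28, 98) (0, 98)]  |A|=1023.1852
6. ⊥bis P4·P5 via (16.145,62.24): [(0, 65.3609) (13.1671, 61.6899) (28, 64.43) (28, 98) (0, 98)]  |A|=972.1932
7. ⊥bis P4·P6 via (18.095,76.595): [(0, 65.3609) (8.1624, 63.0852) (28, 90.0673) (28, 98) (0, 98)]  |A|=700.6971
8. canonical 5-gon: [(0, 65.3609) (8.1624, 63.0852) (28, 90.0673) (28, 98) (0, 98)]
9. shoelace: 700.6971

Area of P4's cell: 700.6971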